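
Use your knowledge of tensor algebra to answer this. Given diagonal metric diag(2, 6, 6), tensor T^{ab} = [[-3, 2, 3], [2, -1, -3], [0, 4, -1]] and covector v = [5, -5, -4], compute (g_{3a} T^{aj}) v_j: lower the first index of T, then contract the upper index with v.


Step 1: lower the first index. For a diagonal metric, g_{ia} T^{aj} = g_{ii} T^{ij} (no sum on i).
g_{33} = 6
S_3{}^1 = 6 * T^{31} = 6 * 0 = 0
S_3{}^2 = 6 * T^{32} = 6 * 4 = 24
S_3{}^3 = 6 * T^{33} = 6 * -1 = -6
Step 2: contract S_3{}^j with v_j.
S_3{}^1 * v_1 = 0 * 5 = 0
S_3{}^2 * v_2 = 24 * -5 = -120
S_3{}^3 * v_3 = -6 * -4 = 24
Result = 0 + -120 + 24 = -96

-96


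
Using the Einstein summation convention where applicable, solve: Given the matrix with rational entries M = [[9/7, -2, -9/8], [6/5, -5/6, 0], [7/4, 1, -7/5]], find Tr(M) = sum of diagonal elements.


The trace is the sum of diagonal entries.
Diagonal: M[1,1] = 9/7, M[2,2] = -5/6, M[3,3] = -7/5
Tr(M) = 9/7 + -5/6 + -7/5
Computing step by step:
After adding M[1,1]: 9/7
After adding M[2,2]: 19/42
After adding M[3,3]: -199/210
Tr(M) = -199/210

-199/210


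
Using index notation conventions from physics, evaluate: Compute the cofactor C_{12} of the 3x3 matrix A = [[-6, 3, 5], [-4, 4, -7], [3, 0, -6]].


To find cofactor C_{12}, delete row 1 and column 2.
The resulting 2x2 submatrix is: [[-4, -7], [3, -6]]
Minor M_{12} = -4*-6 - -7*3
  = 24 - -21 = 45
Sign = (-1)^(1+2) = (-1)^3 = -1
Cofactor C_{12} = -1 * 45 = -45

-45


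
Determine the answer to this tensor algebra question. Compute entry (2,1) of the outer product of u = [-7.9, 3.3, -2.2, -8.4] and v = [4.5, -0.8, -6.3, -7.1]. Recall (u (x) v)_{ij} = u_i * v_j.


The outer product entry T_{ij} = u_i * v_j.
We need i=2, j=1.
u_2 = 3.3, v_1 = 4.5
T_{2,1} = 3.3 * 4.5 = 14.85

14.85


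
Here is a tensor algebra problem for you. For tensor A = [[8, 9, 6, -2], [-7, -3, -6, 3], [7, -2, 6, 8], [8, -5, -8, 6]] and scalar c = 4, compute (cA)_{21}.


Scalar multiplication: (cA)_{ij} = c * A_{ij}.
c = 4
A_{21} = -7
(cA)_{21} = 4 * -7 = -28

-28


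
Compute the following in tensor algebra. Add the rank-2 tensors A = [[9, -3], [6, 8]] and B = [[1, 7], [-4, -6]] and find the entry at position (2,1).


Tensor addition is component-wise: (A + B)_{ij} = A_{ij} + B_{ij}.
A_{21} = 6
B_{21} = -4
(A + B)_{21} = 6 + -4 = 2

2


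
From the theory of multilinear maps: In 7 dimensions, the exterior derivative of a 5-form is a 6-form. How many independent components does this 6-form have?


The exterior derivative of a p-form is a (p+1)-form.
Its number of independent components is C(n, p+1).
n = 7, p+1 = 6
C(7, 6) = 7

7


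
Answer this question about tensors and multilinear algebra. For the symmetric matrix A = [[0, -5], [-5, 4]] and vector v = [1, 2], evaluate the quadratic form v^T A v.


First compute Av:
(Av)_1 = 0*1 + -5*2 = -10
(Av)_2 = -5*1 + 4*2 = 3
Av = [-10, 3]
Then v^T (Av) = 1*-10 + 2*3
= -10 + 6 = -4

-4


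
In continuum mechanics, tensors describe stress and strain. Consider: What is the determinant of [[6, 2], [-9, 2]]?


For a 2x2 matrix [[a, b], [c, d]], det = a*d - b*c.
a = 6, b = 2, c = -9, d = 2
a*d = 6 * 2 = 12
b*c = 2 * -9 = -18
det = 12 - -18 = 30

30


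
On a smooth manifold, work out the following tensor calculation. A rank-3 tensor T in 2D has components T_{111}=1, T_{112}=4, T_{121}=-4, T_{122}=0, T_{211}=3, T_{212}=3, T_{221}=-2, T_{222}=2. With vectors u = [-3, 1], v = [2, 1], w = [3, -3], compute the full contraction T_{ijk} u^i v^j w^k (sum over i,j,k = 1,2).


S = sum over i,j,k of T_{ijk} u_i v_j w_k. Expanding all 8 terms:
T_{111}*u_1*v_1*w_1 = 1*-3*2*3 = -18  (running total: -18)
T_{112}*u_1*v_1*w_2 = 4*-3*2*-3 = 72  (running total: 54)
T_{121}*u_1*v_2*w_1 = -4*-3*1*3 = 36  (running total: 90)
T_{122}*u_1*v_2*w_2 = 0*-3*1*-3 = 0  (running total: 90)
T_{211}*u_2*v_1*w_1 = 3*1*2*3 = 18  (running total: 108)
T_{212}*u_2*v_1*w_2 = 3*1*2*-3 = -18  (running total: 90)
T_{221}*u_2*v_2*w_1 = -2*1*1*3 = -6  (running total: 84)
T_{222}*u_2*v_2*w_2 = 2*1*1*-3 = -6  (running total: 78)
S = 78

78


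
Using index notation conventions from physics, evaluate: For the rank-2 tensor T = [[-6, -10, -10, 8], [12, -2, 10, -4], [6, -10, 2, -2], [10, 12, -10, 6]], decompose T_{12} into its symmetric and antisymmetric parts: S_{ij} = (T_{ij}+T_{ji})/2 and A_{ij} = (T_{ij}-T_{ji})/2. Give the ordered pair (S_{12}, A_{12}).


T_{12} = -10
T_{21} = 12
S_{12} = (-10 + 12)/2 = 2/2 = 1
A_{12} = (-10 - 12)/2 = -22/2 = -11
Check: S + A = 1 + -11 = -10 = T_{12}.

(1, -11)


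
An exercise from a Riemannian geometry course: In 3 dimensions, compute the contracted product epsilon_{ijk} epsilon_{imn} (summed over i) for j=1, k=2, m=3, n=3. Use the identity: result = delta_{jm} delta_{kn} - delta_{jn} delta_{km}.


Using the identity: epsilon_{ijk} epsilon_{imn} = delta_{jm} delta_{kn} - delta_{jn} delta_{km}.
delta_{13} = 0
delta_{23} = 0
delta_{13} = 0
delta_{23} = 0
Result = 0 * 0 - 0 * 0 = 0 - 0 = 0

0


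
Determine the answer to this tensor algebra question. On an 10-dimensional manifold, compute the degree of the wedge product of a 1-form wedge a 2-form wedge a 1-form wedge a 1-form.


The degree of a wedge product is the sum of the degrees of the individual forms.
Degrees: 1, 2, 1, 1
Total degree = 1 + 2 + 1 + 1 = 5

5


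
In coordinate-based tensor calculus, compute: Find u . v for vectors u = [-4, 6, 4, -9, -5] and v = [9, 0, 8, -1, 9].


The inner product u . v = sum of u_i * v_i.
Term-by-term: -4 * 9, 6 * 0, 4 * 8, -9 * -1, -5 * 9
Products: -36, 0, 32, 9, -45
Sum = -36 + 0 + 32 + 9 + -45 = -40

-40


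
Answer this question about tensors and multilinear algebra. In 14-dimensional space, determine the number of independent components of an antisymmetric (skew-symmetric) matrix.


An antisymmetric rank-2 tensor satisfies A_{ij} = -A_{ji}, so diagonal entries are zero.
The independent components are the upper-triangular entries: C(n, 2) = n(n-1)/2.
n = 14
C(14, 2) = 14 * 13 / 2 = 182 / 2 = 91

91


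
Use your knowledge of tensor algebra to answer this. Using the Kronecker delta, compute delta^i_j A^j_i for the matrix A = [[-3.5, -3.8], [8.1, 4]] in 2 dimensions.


The contraction (trace) of a rank-2 tensor is the sum of its diagonal elements.
Diagonal entries: A[1,1] = -3.5, A[2,2] = 4
Tr(A) = -3.5 + 4 = 0.5

0.5


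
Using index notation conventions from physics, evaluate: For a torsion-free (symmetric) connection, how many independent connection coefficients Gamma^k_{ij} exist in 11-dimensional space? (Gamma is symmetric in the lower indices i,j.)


Christoffel symbols Gamma^k_{ij} are symmetric in i,j, so there are d * d(d+1)/2 independent symbols.
d = 11
d(d+1)/2 = 11 * 12 / 2 = 66
Total = 11 * 66 = 726

726


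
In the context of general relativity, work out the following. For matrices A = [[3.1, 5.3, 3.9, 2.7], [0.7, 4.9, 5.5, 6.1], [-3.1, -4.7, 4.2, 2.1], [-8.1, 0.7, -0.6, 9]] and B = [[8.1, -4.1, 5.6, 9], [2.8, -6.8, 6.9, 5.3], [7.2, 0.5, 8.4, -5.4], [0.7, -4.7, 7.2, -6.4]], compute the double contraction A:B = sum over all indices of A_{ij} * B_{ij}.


A:B = sum over all i,j of A_{ij} * B_{ij}.
Row 1: 3.1*8.1=25.11, 5.3*-4.1=-21.73, 3.9*5.6=21.84, 2.7*9=24.3 => row sum = 49.52
Row 2: 0.7*2.8=1.96, 4.9*-6.8=-33.32, 5.5*6.9=37.95, 6.1*5.3=32.33 => row sum = 38.92
Row 3: -3.1*7.2=-22.32, -4.7*0.5=-2.35, 4.2*8.4=35.28, 2.1*-5.4=-11.34 => row sum = -0.73
Row 4: -8.1*0.7=-5.67, 0.7*-4.7=-3.29, -0.6*7.2=-4.32, 9*-6.4=-57.6 => row sum = -70.88
Total = 49.52 + 38.92 + -0.73 + -70.88 = 16.83

16.83


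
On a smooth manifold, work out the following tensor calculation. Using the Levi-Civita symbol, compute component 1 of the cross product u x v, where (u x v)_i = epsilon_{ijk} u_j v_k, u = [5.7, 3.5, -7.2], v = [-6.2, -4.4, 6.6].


(u x v)_1 = sum_{j,k} epsilon_{1jk} u_j v_k. Only permutations of (1,2,3) contribute; the two non-zero terms are:
eps_{123} u_2 v_3 = 1 * 3.5 * 6.6 = 23.1
eps_{132} u_3 v_2 = -1 * -7.2 * -4.4 = -31.68
(u x v)_1 = -8.58

-8.58


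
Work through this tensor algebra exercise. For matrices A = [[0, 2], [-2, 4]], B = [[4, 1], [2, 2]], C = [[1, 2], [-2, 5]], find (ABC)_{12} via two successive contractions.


(ABC)_{12} = sum_m (AB)_{1m} C_{m2}. First compute row 1 of AB.
(AB)_{11} = 0*4 + 2*2 = 4
(AB)_{12} = 0*1 + 2*2 = 4
Now contract with column 2 of C:
(AB)_{11} * C_{12} = 4 * 2 = 8
(AB)_{12} * C_{22} = 4 * 5 = 20
(ABC)_{12} = 8 + 20 = 28

28


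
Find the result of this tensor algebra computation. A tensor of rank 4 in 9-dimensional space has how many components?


The number of components of a rank-r tensor in d dimensions is d^r.
Here d = 9 and r = 4.
9^4 = 6561

6561


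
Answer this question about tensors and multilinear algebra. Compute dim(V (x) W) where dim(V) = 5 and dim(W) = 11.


The dimension of a tensor product is the product of dimensions.
dim(V) = 5, dim(W) = 11
dim(V (x) W) = 5 * 11 = 55

55


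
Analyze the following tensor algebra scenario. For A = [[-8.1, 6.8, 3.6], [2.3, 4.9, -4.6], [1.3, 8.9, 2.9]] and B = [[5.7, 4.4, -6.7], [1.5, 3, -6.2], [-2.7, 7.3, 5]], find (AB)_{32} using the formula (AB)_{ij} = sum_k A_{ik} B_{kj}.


(AB)_{ij} = sum_k A_{ik} B_{kj}.
For i=3, j=2:
A_{31} * B_{12} = 1.3 * 4.4 = 5.72
A_{32} * B_{22} = 8.9 * 3 = 26.7
A_{33} * B_{32} = 2.9 * 7.3 = 21.17
Sum = 5.72 + 26.7 + 21.17 = 53.59

53.59


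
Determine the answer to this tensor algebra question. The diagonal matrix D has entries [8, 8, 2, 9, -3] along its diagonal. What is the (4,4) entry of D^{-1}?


For a diagonal matrix, the inverse has entries (D^{-1})_{ii} = 1/d_{ii}.
The diagonal entries are: d_{11} = 8, d_{22} = 8, d_{33} = 2, d_{44} = 9, d_{55} = -3
We need (D^{-1})_{44} = 1/d_{44} = 1/9 = 1/9

1/9


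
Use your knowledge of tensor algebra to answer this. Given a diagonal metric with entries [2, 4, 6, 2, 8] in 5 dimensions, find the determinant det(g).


For a diagonal metric, the determinant is the product of diagonal entries.
Diagonal entries: 2, 4, 6, 2, 8
det(g) = 2 * 4 * 6 * 2 * 8 = 768

768


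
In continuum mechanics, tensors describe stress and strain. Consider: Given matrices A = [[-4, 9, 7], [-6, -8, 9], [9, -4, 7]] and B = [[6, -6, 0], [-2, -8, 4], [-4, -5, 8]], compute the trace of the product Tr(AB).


Tr(AB) = sum_i (AB)_{ii} where (AB)_{ii} = sum_k A_{ik} B_{ki}.
(AB)_{11} = -4*6 + 9*-2 + 7*-4 = -70
(AB)_{22} = -6*-6 + -8*-8 + 9*-5 = 55
(AB)_{33} = 9*0 + -4*4 + 7*8 = 40
Tr(AB) = -70 + 55 + 40 = 25

25


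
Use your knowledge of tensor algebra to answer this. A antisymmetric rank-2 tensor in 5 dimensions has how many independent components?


A antisymmetric rank-2 tensor in d dimensions has d(d-1)/2 independent components.
d = 5
d(d-1)/2 = 5 * 4 / 2 = 20 / 2 = 10

10


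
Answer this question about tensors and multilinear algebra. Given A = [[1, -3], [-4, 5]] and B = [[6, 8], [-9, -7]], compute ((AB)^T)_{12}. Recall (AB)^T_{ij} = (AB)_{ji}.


(AB)^T_{ij} = (AB)_{ji} = sum_k A_{jk} B_{ki}.
For i=1, j=2 we need (AB)_{21}:
A_{21} * B_{11} = -4 * 6 = -24
A_{22} * B_{21} = 5 * -9 = -45
Sum = -24 + -45 = -69

-69


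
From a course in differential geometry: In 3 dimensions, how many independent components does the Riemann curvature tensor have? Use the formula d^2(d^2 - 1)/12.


The Riemann tensor in d dimensions has d^2(d^2 - 1)/12 independent components.
d = 3, so d^2 = 9
d^2 - 1 = 8
d^2(d^2 - 1) = 9 * 8 = 72
Divide by 12: 72 / 12 = 6

6


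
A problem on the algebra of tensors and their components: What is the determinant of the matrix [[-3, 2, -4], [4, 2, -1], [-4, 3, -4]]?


Expanding along the first row, det(A) = a11*M_11 - a12*M_12 + a13*M_13, where M_1j is the (1,j) minor.
Minor M_11 = 2*-4 - -1*3 = -5
Minor M_12 = 4*-4 - -1*-4 = -20
Minor M_13 = 4*3 - 2*-4 = 20
det = -3*(-5) - 2*(-20) + -4*(20)
    = 15 - -40 + -80
    = -25

-25


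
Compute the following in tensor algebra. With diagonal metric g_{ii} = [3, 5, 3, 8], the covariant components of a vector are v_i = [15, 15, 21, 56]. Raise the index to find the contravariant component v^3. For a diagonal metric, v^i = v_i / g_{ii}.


To raise an index with a diagonal metric: v^i = v_i / g_{ii}.
For index 3: v_3 = 21, g_{33} = 3
v^3 = 21 / 3 = 7

7


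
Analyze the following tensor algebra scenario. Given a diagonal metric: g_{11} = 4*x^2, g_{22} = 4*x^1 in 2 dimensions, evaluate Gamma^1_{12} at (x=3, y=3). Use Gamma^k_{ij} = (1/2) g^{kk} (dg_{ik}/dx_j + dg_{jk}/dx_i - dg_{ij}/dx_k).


For a diagonal metric, Gamma^k_{ij} = (1/2) g^{kk} (dg_{ik}/dx_j + dg_{jk}/dx_i - dg_{ij}/dx_k).
The metric is diagonal, so g_{ab} = 0 for a != b.
At the given point: g_{11} = 36, g_{22} = 12
g^{11} = 1/36
dg_{11}/dx_2 = dg_{11}/dx_2 = 0
dg_{21}/dx_1 = 0 (off-diagonal)
dg_{12}/dx_1 = 0 (off-diagonal)
Numerator = 0 + 0 - 0 = 0
Gamma^1_{12} = 0 / (2 * 36) = 0

0


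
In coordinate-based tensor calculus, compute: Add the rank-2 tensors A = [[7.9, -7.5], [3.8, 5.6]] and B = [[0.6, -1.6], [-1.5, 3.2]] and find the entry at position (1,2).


Tensor addition is component-wise: (A + B)_{ij} = A_{ij} + B_{ij}.
A_{12} = -7.5
B_{12} = -1.6
(A + B)_{12} = -7.5 + -1.6 = -9.1

-9.1


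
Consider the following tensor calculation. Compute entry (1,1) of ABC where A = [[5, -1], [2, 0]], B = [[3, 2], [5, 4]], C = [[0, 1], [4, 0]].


(ABC)_{11} = sum_m (AB)_{1m} C_{m1}. First compute row 1 of AB.
(AB)_{11} = 5*3 + -1*5 = 10
(AB)_{12} = 5*2 + -1*4 = 6
Now contract with column 1 of C:
(AB)_{11} * C_{11} = 10 * 0 = 0
(AB)_{12} * C_{21} = 6 * 4 = 24
(ABC)_{11} = 0 + 24 = 24

24


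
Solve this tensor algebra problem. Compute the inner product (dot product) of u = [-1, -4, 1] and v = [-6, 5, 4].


The inner product u . v = sum of u_i * v_i.
Term-by-term: -1 * -6, -4 * 5, 1 * 4
Products: 6, -20, 4
Sum = 6 + -20 + 4 = -10

-10


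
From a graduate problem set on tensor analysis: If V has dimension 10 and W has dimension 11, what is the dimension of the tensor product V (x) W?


The dimension of a tensor product is the product of dimensions.
dim(V) = 10, dim(W) = 11
dim(V (x) W) = 10 * 11 = 110

110


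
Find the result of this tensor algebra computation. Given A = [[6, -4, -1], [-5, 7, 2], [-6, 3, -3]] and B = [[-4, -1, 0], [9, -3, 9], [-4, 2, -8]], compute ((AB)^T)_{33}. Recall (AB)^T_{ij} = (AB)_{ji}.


(AB)^T_{ij} = (AB)_{ji} = sum_k A_{jk} B_{ki}.
For i=3, j=3 we need (AB)_{33}:
A_{31} * B_{13} = -6 * 0 = 0
A_{32} * B_{23} = 3 * 9 = 27
A_{33} * B_{33} = -3 * -8 = 24
Sum = 0 + 27 + 24 = 51

51


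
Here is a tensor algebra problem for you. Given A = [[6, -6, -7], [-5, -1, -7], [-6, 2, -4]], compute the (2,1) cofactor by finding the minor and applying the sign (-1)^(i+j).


To find cofactor C_{21}, delete row 2 and column 1.
The resulting 2x2 submatrix is: [[-6, -7], [2, -4]]
Minor M_{21} = -6*-4 - -7*2
  = 24 - -14 = 38
Sign = (-1)^(2+1) = (-1)^3 = -1
Cofactor C_{21} = -1 * 38 = -38

-38


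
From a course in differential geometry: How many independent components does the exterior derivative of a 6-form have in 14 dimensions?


The exterior derivative of a p-form is a (p+1)-form.
Its number of independent components is C(n, p+1).
n = 14, p+1 = 7
C(14, 7) = 3432

3432


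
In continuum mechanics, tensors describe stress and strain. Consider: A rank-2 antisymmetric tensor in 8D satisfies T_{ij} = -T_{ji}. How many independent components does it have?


An antisymmetric rank-2 tensor satisfies A_{ij} = -A_{ji}, so diagonal entries are zero.
The independent components are the upper-triangular entries: C(n, 2) = n(n-1)/2.
n = 8
C(8, 2) = 8 * 7 / 2 = 56 / 2 = 28

28


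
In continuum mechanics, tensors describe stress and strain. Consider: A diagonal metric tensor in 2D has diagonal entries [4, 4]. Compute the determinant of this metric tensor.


For a diagonal metric, the determinant is the product of diagonal entries.
Diagonal entries: 4, 4
det(g) = 4 * 4 = 16

16


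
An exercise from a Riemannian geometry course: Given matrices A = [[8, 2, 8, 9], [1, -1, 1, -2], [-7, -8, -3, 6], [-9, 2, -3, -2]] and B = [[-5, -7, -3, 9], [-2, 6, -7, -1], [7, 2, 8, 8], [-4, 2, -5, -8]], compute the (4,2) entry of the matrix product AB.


(AB)_{ij} = sum_k A_{ik} B_{kj}.
For i=4, j=2:
A_{41} * B_{12} = -9 * -7 = 63
A_{42} * B_{22} = 2 * 6 = 12
A_{43} * B_{32} = -3 * 2 = -6
A_{44} * B_{42} = -2 * 2 = -4
Sum = 63 + 12 + -6 + -4 = 65

65


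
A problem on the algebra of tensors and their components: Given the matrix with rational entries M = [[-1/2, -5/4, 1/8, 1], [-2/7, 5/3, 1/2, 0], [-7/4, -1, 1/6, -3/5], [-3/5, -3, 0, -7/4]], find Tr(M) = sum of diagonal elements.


The trace is the sum of diagonal entries.
Diagonal: M[1,1] = -1/2, M[2,2] = 5/3, M[3,3] = 1/6, M[4,4] = -7/4
Tr(M) = -1/2 + 5/3 + 1/6 + -7/4
Computing step by step:
After adding M[1,1]: -1/2
After adding M[2,2]: 7/6
After adding M[3,3]: 4/3
After adding M[4,4]: -5/12
Tr(M) = -5/12

-5/12


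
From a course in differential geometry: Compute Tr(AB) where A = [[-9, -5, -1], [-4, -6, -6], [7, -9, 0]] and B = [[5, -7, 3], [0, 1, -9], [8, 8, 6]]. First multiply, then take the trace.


Tr(AB) = sum_i (AB)_{ii} where (AB)_{ii} = sum_k A_{ik} B_{ki}.
(AB)_{11} = -9*5 + -5*0 + -1*8 = -53
(AB)_{22} = -4*-7 + -6*1 + -6*8 = -26
(AB)_{33} = 7*3 + -9*-9 + 0*6 = 102
Tr(AB) = -53 + -26 + 102 = 23

23


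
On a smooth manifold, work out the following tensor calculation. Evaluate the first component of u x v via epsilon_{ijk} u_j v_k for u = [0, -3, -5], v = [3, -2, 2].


(u x v)_1 = sum_{j,k} epsilon_{1jk} u_j v_k. Only permutations of (1,2,3) contribute; the two non-zero terms are:
eps_{123} u_2 v_3 = 1 * -3 * 2 = -6
eps_{132} u_3 v_2 = -1 * -5 * -2 = -10
(u x v)_1 = -16

-16


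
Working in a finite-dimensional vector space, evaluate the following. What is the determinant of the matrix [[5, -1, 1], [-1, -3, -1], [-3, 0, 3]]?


Expanding along the first row, det(A) = a11*M_11 - a12*M_12 + a13*M_13, where M_1j is the (1,j) minor.
Minor M_11 = -3*3 - -1*0 = -9
Minor M_12 = -1*3 - -1*-3 = -6
Minor M_13 = -1*0 - -3*-3 = -9
det = 5*(-9) - -1*(-6) + 1*(-9)
    = -45 - 6 + -9
    = -60

-60


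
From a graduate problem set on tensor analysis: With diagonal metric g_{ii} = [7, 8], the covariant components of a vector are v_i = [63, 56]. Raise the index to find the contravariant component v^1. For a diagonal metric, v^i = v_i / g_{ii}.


To raise an index with a diagonal metric: v^i = v_i / g_{ii}.
For index 1: v_1 = 63, g_{11} = 7
v^1 = 63 / 7 = 9

9


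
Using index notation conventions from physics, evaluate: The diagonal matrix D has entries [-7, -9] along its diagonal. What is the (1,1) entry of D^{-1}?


For a diagonal matrix, the inverse has entries (D^{-1})_{ii} = 1/d_{ii}.
The diagonal entries are: d_{11} = -7, d_{22} = -9
We need (D^{-1})_{11} = 1/d_{11} = 1/-7 = -1/7

-1/7


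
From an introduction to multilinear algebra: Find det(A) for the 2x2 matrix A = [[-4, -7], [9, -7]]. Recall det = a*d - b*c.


For a 2x2 matrix [[a, b], [c, d]], det = a*d - b*c.
a = -4, b = -7, c = 9, d = -7
a*d = -4 * -7 = 28
b*c = -7 * 9 = -63
det = 28 - -63 = 91

91


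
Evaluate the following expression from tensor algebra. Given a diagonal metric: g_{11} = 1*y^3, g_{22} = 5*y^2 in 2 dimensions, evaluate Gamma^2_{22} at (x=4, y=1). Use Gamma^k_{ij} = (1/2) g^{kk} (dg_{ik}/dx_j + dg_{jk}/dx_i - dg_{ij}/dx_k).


For a diagonal metric, Gamma^k_{ij} = (1/2) g^{kk} (dg_{ik}/dx_j + dg_{jk}/dx_i - dg_{ij}/dx_k).
The metric is diagonal, so g_{ab} = 0 for a != b.
At the given point: g_{11} = 1, g_{22} = 5
g^{22} = 1/5
dg_{22}/dx_2 = dg_{22}/dx_2 = 10
dg_{22}/dx_2 = dg_{22}/dx_2 = 10
dg_{22}/dx_2 = dg_{22}/dx_2 = 10
Numerator = 10 + 10 - 10 = 10
Gamma^2_{22} = 10 / (2 * 5) = 1

1


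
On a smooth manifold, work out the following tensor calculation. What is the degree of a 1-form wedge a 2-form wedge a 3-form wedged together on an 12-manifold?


The degree of a wedge product is the sum of the degrees of the individual forms.
Degrees: 1, 2, 3
Total degree = 1 + 2 + 3 = 6

6


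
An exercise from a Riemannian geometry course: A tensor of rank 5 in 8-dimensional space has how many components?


The number of components of a rank-r tensor in d dimensions is d^r.
Here d = 8 and r = 5.
8^5 = 32768

32768


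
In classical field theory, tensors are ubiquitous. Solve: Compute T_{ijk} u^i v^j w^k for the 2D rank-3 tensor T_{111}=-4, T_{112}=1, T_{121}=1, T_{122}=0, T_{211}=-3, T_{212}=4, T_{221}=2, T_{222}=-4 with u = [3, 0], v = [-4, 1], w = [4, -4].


S = sum over i,j,k of T_{ijk} u_i v_j w_k. Expanding all 8 terms:
T_{111}*u_1*v_1*w_1 = -4*3*-4*4 = 192  (running total: 192)
T_{112}*u_1*v_1*w_2 = 1*3*-4*-4 = 48  (running total: 240)
T_{121}*u_1*v_2*w_1 = 1*3*1*4 = 12  (running total: 252)
T_{122}*u_1*v_2*w_2 = 0*3*1*-4 = 0  (running total: 252)
T_{211}*u_2*v_1*w_1 = -3*0*-4*4 = 0  (running total: 252)
T_{212}*u_2*v_1*w_2 = 4*0*-4*-4 = 0  (running total: 252)
T_{221}*u_2*v_2*w_1 = 2*0*1*4 = 0  (running total: 252)
T_{222}*u_2*v_2*w_2 = -4*0*1*-4 = 0  (running total: 252)
S = 252

252


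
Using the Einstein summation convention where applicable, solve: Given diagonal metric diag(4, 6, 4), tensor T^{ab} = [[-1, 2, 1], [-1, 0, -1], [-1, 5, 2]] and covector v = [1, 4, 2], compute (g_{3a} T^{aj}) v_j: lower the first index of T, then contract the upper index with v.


Step 1: lower the first index. For a diagonal metric, g_{ia} T^{aj} = g_{ii} T^{ij} (no sum on i).
g_{33} = 4
S_3{}^1 = 4 * T^{31} = 4 * -1 = -4
S_3{}^2 = 4 * T^{32} = 4 * 5 = 20
S_3{}^3 = 4 * T^{33} = 4 * 2 = 8
Step 2: contract S_3{}^j with v_j.
S_3{}^1 * v_1 = -4 * 1 = -4
S_3{}^2 * v_2 = 20 * 4 = 80
S_3{}^3 * v_3 = 8 * 2 = 16
Result = -4 + 80 + 16 = 92

92


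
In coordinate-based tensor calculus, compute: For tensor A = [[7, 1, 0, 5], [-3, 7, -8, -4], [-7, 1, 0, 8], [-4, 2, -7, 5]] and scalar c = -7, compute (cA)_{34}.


Scalar multiplication: (cA)_{ij} = c * A_{ij}.
c = -7
A_{34} = 8
(cA)_{34} = -7 * 8 = -56

-56


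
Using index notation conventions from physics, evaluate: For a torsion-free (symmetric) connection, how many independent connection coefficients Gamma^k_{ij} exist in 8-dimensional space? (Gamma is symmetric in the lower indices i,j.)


Christoffel symbols Gamma^k_{ij} are symmetric in i,j, so there are d * d(d+1)/2 independent symbols.
d = 8
d(d+1)/2 = 8 * 9 / 2 = 36
Total = 8 * 36 = 288

288


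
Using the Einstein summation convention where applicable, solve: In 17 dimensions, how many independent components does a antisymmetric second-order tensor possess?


A antisymmetric rank-2 tensor in d dimensions has d(d-1)/2 independent components.
d = 17
d(d-1)/2 = 17 * 16 / 2 = 272 / 2 = 136

136


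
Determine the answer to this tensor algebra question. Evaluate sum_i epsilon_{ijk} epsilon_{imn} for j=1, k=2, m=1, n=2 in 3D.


Using the identity: epsilon_{ijk} epsilon_{imn} = delta_{jm} delta_{kn} - delta_{jn} delta_{km}.
delta_{11} = 1
delta_{22} = 1
delta_{12} = 0
delta_{21} = 0
Result = 1 * 1 - 0 * 0 = 1 - 0 = 1

1


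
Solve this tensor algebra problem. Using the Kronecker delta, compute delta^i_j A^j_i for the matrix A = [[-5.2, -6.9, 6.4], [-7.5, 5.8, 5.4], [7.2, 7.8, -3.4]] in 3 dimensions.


The contraction (trace) of a rank-2 tensor is the sum of its diagonal elements.
Diagonal entries: A[1,1] = -5.2, A[2,2] = 5.8, A[3,3] = -3.4
Tr(A) = -5.2 + 5.8 + -3.4 = -2.8

-2.8


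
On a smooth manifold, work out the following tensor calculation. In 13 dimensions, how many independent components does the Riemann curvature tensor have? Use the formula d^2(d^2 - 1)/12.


The Riemann tensor in d dimensions has d^2(d^2 - 1)/12 independent components.
d = 13, so d^2 = 169
d^2 - 1 = 168
d^2(d^2 - 1) = 169 * 168 = 28392
Divide by 12: 28392 / 12 = 2366

2366


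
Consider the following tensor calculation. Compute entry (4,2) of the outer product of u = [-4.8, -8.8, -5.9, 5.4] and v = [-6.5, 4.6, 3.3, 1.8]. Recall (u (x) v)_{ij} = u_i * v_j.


The outer product entry T_{ij} = u_i * v_j.
We need i=4, j=2.
u_4 = 5.4, v_2 = 4.6
T_{4,2} = 5.4 * 4.6 = 24.84

24.84


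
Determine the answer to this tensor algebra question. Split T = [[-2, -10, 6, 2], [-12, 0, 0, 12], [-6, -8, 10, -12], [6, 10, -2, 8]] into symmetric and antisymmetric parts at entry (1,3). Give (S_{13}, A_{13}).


T_{13} = 6
T_{31} = -6
S_{13} = (6 + -6)/2 = 0/2 = 0
A_{13} = (6 - -6)/2 = 12/2 = 6
Check: S + A = 0 + 6 = 6 = T_{13}.

(0, 6)


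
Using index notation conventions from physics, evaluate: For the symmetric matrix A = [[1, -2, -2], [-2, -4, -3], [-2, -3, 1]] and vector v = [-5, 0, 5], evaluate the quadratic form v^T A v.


First compute Av:
(Av)_1 = 1*-5 + -2*0 + -2*5 = -15
(Av)_2 = -2*-5 + -4*0 + -3*5 = -5
(Av)_3 = -2*-5 + -3*0 + 1*5 = 15
Av = [-15, -5, 15]
Then v^T (Av) = -5*-15 + 0*-5 + 5*15
= 75 + 0 + 75 = 150

150


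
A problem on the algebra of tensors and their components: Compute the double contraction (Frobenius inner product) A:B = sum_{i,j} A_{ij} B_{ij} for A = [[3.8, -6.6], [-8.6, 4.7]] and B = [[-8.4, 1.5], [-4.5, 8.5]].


A:B = sum over all i,j of A_{ij} * B_{ij}.
Row 1: 3.8*-8.4=-31.92, -6.6*1.5=-9.9 => row sum = -41.82
Row 2: -8.6*-4.5=38.7, 4.7*8.5=39.95 => row sum = 78.65
Total = -41.82 + 78.65 = 36.83

36.83


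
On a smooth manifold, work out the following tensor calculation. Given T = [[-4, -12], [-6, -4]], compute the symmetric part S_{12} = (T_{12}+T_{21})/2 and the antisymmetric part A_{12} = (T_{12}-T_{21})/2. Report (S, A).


T_{12} = -12
T_{21} = -6
S_{12} = (-12 + -6)/2 = -18/2 = -9
A_{12} = (-12 - -6)/2 = -6/2 = -3
Check: S + A = -9 + -3 = -12 = T_{12}.

(-9, -3)


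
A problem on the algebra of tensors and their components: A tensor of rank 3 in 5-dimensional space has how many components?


The number of components of a rank-r tensor in d dimensions is d^r.
Here d = 5 and r = 3.
5^3 = 125

125


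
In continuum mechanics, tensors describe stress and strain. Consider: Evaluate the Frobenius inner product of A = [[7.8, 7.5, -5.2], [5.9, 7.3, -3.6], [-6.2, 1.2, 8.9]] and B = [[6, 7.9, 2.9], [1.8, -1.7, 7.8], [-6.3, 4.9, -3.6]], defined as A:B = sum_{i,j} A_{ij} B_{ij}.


A:B = sum over all i,j of A_{ij} * B_{ij}.
Row 1: 7.8*6=46.8, 7.5*7.9=59.25, -5.2*2.9=-15.08 => row sum = 90.97
Row 2: 5.9*1.8=10.62, 7.3*-1.7=-12.41, -3.6*7.8=-28.08 => row sum = -29.87
Row 3: -6.2*-6.3=39.06, 1.2*4.9=5.88, 8.9*-3.6=-32.04 => row sum = 12.9
Total = 90.97 + -29.87 + 12.9 = 74

74


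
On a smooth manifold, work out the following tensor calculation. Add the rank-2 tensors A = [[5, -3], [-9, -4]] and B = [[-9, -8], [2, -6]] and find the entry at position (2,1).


Tensor addition is component-wise: (A + B)_{ij} = A_{ij} + B_{ij}.
A_{21} = -9
B_{21} = 2
(A + B)_{21} = -9 + 2 = -7

-7


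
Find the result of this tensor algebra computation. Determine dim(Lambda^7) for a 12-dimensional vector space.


The dimension of the space of p-forms on an n-dimensional space is C(n, p).
n = 12, p = 7
C(12, 7) = 12! / (7! * 5!) = 792

792


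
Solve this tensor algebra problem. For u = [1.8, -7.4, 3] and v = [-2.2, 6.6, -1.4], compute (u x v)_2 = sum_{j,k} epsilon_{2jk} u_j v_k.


(u x v)_2 = sum_{j,k} epsilon_{2jk} u_j v_k. Only permutations of (1,2,3) contribute; the two non-zero terms are:
eps_{213} u_1 v_3 = -1 * 1.8 * -1.4 = 2.52
eps_{231} u_3 v_1 = 1 * 3 * -2.2 = -6.6
(u x v)_2 = -4.08

-4.08


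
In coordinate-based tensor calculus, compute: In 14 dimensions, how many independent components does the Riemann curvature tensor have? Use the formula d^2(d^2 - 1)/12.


The Riemann tensor in d dimensions has d^2(d^2 - 1)/12 independent components.
d = 14, so d^2 = 196
d^2 - 1 = 195
d^2(d^2 - 1) = 196 * 195 = 38220
Divide by 12: 38220 / 12 = 3185

3185


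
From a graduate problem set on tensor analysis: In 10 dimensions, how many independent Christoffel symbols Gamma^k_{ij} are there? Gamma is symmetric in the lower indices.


Christoffel symbols Gamma^k_{ij} are symmetric in i,j, so there are d * d(d+1)/2 independent symbols.
d = 10
d(d+1)/2 = 10 * 11 / 2 = 55
Total = 10 * 55 = 550

550


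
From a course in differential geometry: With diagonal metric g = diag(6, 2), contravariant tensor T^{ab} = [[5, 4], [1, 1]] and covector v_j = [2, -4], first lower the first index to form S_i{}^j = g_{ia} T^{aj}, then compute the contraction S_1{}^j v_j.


Step 1: lower the first index. For a diagonal metric, g_{ia} T^{aj} = g_{ii} T^{ij} (no sum on i).
g_{11} = 6
S_1{}^1 = 6 * T^{11} = 6 * 5 = 30
S_1{}^2 = 6 * T^{12} = 6 * 4 = 24
Step 2: contract S_1{}^j with v_j.
S_1{}^1 * v_1 = 30 * 2 = 60
S_1{}^2 * v_2 = 24 * -4 = -96
Result = 60 + -96 = -36

-36


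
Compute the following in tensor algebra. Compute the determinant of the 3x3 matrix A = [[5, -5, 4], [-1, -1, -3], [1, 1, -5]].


Expanding along the first row, det(A) = a11*M_11 - a12*M_12 + a13*M_13, where M_1j is the (1,j) minor.
Minor M_11 = -1*-5 - -3*1 = 8
Minor M_12 = -1*-5 - -3*1 = 8
Minor M_13 = -1*1 - -1*1 = 0
det = 5*(8) - -5*(8) + 4*(0)
    = 40 - -40 + 0
    = 80

80


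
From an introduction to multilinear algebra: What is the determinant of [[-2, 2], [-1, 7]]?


For a 2x2 matrix [[a, b], [c, d]], det = a*d - b*c.
a = -2, b = 2, c = -1, d = 7
a*d = -2 * 7 = -14
b*c = 2 * -1 = -2
det = -14 - -2 = -12

-12


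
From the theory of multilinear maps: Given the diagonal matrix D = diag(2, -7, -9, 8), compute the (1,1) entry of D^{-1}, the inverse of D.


For a diagonal matrix, the inverse has entries (D^{-1})_{ii} = 1/d_{ii}.
The diagonal entries are: d_{11} = 2, d_{22} = -7, d_{33} = -9, d_{44} = 8
We need (D^{-1})_{11} = 1/d_{11} = 1/2 = 1/2

1/2


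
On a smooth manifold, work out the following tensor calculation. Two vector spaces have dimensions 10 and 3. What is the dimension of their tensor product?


The dimension of a tensor product is the product of dimensions.
dim(V) = 10, dim(W) = 3
dim(V (x) W) = 10 * 3 = 30

30


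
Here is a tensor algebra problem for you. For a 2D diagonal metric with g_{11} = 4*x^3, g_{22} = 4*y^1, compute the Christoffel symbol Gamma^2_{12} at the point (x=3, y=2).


For a diagonal metric, Gamma^k_{ij} = (1/2) g^{kk} (dg_{ik}/dx_j + dg_{jk}/dx_i - dg_{ij}/dx_k).
The metric is diagonal, so g_{ab} = 0 for a != b.
At the given point: g_{11} = 108, g_{22} = 8
g^{22} = 1/8
dg_{12}/dx_2 = 0 (off-diagonal)
dg_{22}/dx_1 = dg_{22}/dx_1 = 0
dg_{12}/dx_2 = 0 (off-diagonal)
Numerator = 0 + 0 - 0 = 0
Gamma^2_{12} = 0 / (2 * 8) = 0

0


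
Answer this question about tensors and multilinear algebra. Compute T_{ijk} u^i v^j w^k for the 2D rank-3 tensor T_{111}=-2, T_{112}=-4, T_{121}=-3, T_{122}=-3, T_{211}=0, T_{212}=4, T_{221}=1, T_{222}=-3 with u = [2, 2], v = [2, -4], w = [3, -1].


S = sum over i,j,k of T_{ijk} u_i v_j w_k. Expanding all 8 terms:
T_{111}*u_1*v_1*w_1 = -2*2*2*3 = -24  (running total: -24)
T_{112}*u_1*v_1*w_2 = -4*2*2*-1 = 16  (running total: -8)
T_{121}*u_1*v_2*w_1 = -3*2*-4*3 = 72  (running total: 64)
T_{122}*u_1*v_2*w_2 = -3*2*-4*-1 = -24  (running total: 40)
T_{211}*u_2*v_1*w_1 = 0*2*2*3 = 0  (running total: 40)
T_{212}*u_2*v_1*w_2 = 4*2*2*-1 = -16  (running total: 24)
T_{221}*u_2*v_2*w_1 = 1*2*-4*3 = -24  (running total: 0)
T_{222}*u_2*v_2*w_2 = -3*2*-4*-1 = -24  (running total: -24)
S = -24

-24


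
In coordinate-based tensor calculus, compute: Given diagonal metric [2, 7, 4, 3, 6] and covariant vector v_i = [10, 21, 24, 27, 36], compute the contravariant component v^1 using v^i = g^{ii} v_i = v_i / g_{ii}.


To raise an index with a diagonal metric: v^i = v_i / g_{ii}.
For index 1: v_1 = 10, g_{11} = 2
v^1 = 10 / 2 = 5

5


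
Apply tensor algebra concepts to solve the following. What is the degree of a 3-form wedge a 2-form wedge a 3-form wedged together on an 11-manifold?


The degree of a wedge product is the sum of the degrees of the individual forms.
Degrees: 3, 2, 3
Total degree = 3 + 2 + 3 = 8

8


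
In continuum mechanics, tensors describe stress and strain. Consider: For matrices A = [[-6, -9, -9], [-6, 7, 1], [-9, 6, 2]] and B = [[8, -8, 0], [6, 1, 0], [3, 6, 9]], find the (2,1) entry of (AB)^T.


(AB)^T_{ij} = (AB)_{ji} = sum_k A_{jk} B_{ki}.
For i=2, j=1 we need (AB)_{12}:
A_{11} * B_{12} = -6 * -8 = 48
A_{12} * B_{22} = -9 * 1 = -9
A_{13} * B_{32} = -9 * 6 = -54
Sum = 48 + -9 + -54 = -15

-15


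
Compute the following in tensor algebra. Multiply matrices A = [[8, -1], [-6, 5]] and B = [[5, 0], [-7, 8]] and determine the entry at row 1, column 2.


(AB)_{ij} = sum_k A_{ik} B_{kj}.
For i=1, j=2:
A_{11} * B_{12} = 8 * 0 = 0
A_{12} * B_{22} = -1 * 8 = -8
Sum = 0 + -8 = -8

-8


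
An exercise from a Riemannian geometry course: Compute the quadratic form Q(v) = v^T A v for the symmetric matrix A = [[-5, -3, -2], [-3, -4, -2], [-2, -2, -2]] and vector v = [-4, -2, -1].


First compute Av:
(Av)_1 = -5*-4 + -3*-2 + -2*-1 = 28
(Av)_2 = -3*-4 + -4*-2 + -2*-1 = 22
(Av)_3 = -2*-4 + -2*-2 + -2*-1 = 14
Av = [28, 22, 14]
Then v^T (Av) = -4*28 + -2*22 + -1*14
= -112 + -44 + -14 = -170

-170


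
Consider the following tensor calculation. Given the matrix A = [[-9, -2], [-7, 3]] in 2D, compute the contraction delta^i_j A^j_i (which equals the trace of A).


The contraction (trace) of a rank-2 tensor is the sum of its diagonal elements.
Diagonal entries: A[1,1] = -9, A[2,2] = 3
Tr(A) = -9 + 3 = -6

-6


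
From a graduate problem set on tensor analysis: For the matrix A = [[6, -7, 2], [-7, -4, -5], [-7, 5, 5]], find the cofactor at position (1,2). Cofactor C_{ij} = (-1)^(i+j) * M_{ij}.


To find cofactor C_{12}, delete row 1 and column 2.
The resulting 2x2 submatrix is: [[-7, -5], [-7, 5]]
Minor M_{12} = -7*5 - -5*-7
  = -35 - 35 = -70
Sign = (-1)^(1+2) = (-1)^3 = -1
Cofactor C_{12} = -1 * -70 = 70

70


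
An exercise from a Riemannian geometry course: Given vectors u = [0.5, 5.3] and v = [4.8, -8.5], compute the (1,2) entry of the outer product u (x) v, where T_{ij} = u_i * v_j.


The outer product entry T_{ij} = u_i * v_j.
We need i=1, j=2.
u_1 = 0.5, v_2 = -8.5
T_{1,2} = 0.5 * -8.5 = -4.25

-4.25


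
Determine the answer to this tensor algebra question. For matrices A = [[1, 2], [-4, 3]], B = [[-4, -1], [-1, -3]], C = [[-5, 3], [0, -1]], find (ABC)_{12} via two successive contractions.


(ABC)_{12} = sum_m (AB)_{1m} C_{m2}. First compute row 1 of AB.
(AB)_{11} = 1*-4 + 2*-1 = -6
(AB)_{12} = 1*-1 + 2*-3 = -7
Now contract with column 2 of C:
(AB)_{11} * C_{12} = -6 * 3 = -18
(AB)_{12} * C_{22} = -7 * -1 = 7
(ABC)_{12} = -18 + 7 = -11

-11


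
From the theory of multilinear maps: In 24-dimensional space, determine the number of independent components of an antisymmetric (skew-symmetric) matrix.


An antisymmetric rank-2 tensor satisfies A_{ij} = -A_{ji}, so diagonal entries are zero.
The independent components are the upper-triangular entries: C(n, 2) = n(n-1)/2.
n = 24
C(24, 2) = 24 * 23 / 2 = 552 / 2 = 276

276


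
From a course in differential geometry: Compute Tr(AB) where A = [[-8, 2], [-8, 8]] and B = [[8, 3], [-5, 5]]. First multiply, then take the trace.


Tr(AB) = sum_i (AB)_{ii} where (AB)_{ii} = sum_k A_{ik} B_{ki}.
(AB)_{11} = -8*8 + 2*-5 = -74
(AB)_{22} = -8*3 + 8*5 = 16
Tr(AB) = -74 + 16 = -58

-58


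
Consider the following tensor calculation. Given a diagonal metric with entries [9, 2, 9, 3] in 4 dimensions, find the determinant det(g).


For a diagonal metric, the determinant is the product of diagonal entries.
Diagonal entries: 9, 2, 9, 3
det(g) = 9 * 2 * 9 * 3 = 486

486


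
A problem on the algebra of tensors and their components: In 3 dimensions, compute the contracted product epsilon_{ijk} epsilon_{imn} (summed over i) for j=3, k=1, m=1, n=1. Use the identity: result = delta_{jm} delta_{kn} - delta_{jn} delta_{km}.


Using the identity: epsilon_{ijk} epsilon_{imn} = delta_{jm} delta_{kn} - delta_{jn} delta_{km}.
delta_{31} = 0
delta_{11} = 1
delta_{31} = 0
delta_{11} = 1
Result = 0 * 1 - 0 * 1 = 0 - 0 = 0

0


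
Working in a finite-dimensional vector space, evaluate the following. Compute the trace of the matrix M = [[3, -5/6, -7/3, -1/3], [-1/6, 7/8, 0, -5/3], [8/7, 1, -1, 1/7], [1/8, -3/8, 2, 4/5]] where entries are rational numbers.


The trace is the sum of diagonal entries.
Diagonal: M[1,1] = 3, M[2,2] = 7/8, M[3,3] = -1, M[4,4] = 4/5
Tr(M) = 3 + 7/8 + -1 + 4/5
Computing step by step:
After adding M[1,1]: 3
After adding M[2,2]: 31/8
After adding M[3,3]: 23/8
After adding M[4,4]: 147/40
Tr(M) = 147/40

147/40


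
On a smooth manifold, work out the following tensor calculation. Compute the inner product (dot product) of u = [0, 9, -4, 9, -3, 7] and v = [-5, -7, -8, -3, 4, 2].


The inner product u . v = sum of u_i * v_i.
Term-by-term: 0 * -5, 9 * -7, -4 * -8, 9 * -3, -3 * 4, 7 * 2
Products: 0, -63, 32, -27, -12, 14
Sum = 0 + -63 + 32 + -27 + -12 + 14 = -56

-56


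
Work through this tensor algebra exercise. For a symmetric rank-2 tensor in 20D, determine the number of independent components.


A symmetric rank-2 tensor in d dimensions has d(d+1)/2 independent components.
d = 20
d(d+1)/2 = 20 * 21 / 2 = 420 / 2 = 210

210


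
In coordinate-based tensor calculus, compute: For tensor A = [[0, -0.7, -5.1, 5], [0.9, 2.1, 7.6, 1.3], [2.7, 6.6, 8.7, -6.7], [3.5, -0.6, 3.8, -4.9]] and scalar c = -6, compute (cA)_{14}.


Scalar multiplication: (cA)_{ij} = c * A_{ij}.
c = -6
A_{14} = 5
(cA)_{14} = -6 * 5 = -30

-30


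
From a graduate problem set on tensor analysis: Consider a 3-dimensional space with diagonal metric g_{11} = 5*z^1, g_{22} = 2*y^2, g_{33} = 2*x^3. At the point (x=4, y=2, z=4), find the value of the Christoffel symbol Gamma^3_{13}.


For a diagonal metric, Gamma^k_{ij} = (1/2) g^{kk} (dg_{ik}/dx_j + dg_{jk}/dx_i - dg_{ij}/dx_k).
The metric is diagonal, so g_{ab} = 0 for a != b.
At the given point: g_{11} = 20, g_{22} = 8, g_{33} = 128
g^{33} = 1/128
dg_{13}/dx_3 = 0 (off-diagonal)
dg_{33}/dx_1 = dg_{33}/dx_1 = 96
dg_{13}/dx_3 = 0 (off-diagonal)
Numerator = 0 + 96 - 0 = 96
Gamma^3_{13} = 96 / (2 * 128) = 3/8

3/8


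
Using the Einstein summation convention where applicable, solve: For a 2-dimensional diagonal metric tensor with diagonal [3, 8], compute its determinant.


For a diagonal metric, the determinant is the product of diagonal entries.
Diagonal entries: 3, 8
det(g) = 3 * 8 = 24

24


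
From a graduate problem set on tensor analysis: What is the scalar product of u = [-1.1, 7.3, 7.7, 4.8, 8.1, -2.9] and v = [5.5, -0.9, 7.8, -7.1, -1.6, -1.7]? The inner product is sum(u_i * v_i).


The inner product u . v = sum of u_i * v_i.
Term-by-term: -1.1 * 5.5, 7.3 * -0.9, 7.7 * 7.8, 4.8 * -7.1, 8.1 * -1.6, -2.9 * -1.7
Products: -6.05, -6.57, 60.06, -34.08, -12.96, 4.93
Sum = -6.05 + -6.57 + 60.06 + -34.08 + -12.96 + 4.93 = 5.33

5.33


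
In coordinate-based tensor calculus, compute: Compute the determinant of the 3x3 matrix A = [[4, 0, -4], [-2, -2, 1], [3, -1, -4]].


Expanding along the first row, det(A) = a11*M_11 - a12*M_12 + a13*M_13, where M_1j is the (1,j) minor.
Minor M_11 = -2*-4 - 1*-1 = 9
Minor M_12 = -2*-4 - 1*3 = 5
Minor M_13 = -2*-1 - -2*3 = 8
det = 4*(9) - 0*(5) + -4*(8)
    = 36 - 0 + -32
    = 4

4


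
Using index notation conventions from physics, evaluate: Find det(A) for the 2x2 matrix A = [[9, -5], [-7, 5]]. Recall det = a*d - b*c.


For a 2x2 matrix [[a, b], [c, d]], det = a*d - b*c.
a = 9, b = -5, c = -7, d = 5
a*d = 9 * 5 = 45
b*c = -5 * -7 = 35
det = 45 - 35 = 10

10


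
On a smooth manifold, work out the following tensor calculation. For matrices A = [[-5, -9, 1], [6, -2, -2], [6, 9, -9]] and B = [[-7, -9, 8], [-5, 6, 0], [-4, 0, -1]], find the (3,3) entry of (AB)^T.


(AB)^T_{ij} = (AB)_{ji} = sum_k A_{jk} B_{ki}.
For i=3, j=3 we need (AB)_{33}:
A_{31} * B_{13} = 6 * 8 = 48
A_{32} * B_{23} = 9 * 0 = 0
A_{33} * B_{33} = -9 * -1 = 9
Sum = 48 + 0 + 9 = 57

57


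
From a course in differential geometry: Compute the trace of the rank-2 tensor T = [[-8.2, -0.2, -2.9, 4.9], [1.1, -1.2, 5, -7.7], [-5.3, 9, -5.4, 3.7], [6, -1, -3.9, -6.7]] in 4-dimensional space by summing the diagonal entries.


The contraction (trace) of a rank-2 tensor is the sum of its diagonal elements.
Diagonal entries: A[1,1] = -8.2, A[2,2] = -1.2, A[3,3] = -5.4, A[4,4] = -6.7
Tr(A) = -8.2 + -1.2 + -5.4 + -6.7 = -21.5

-21.5
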